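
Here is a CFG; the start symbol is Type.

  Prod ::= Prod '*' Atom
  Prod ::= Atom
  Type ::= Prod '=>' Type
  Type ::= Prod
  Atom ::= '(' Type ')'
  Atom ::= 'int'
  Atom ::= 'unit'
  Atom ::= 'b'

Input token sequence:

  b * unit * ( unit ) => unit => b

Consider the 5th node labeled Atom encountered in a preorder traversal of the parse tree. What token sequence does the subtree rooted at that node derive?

[Type [Prod [Prod [Prod [Atom b]] * [Atom unit]] * [Atom ( [Type [Prod [Atom unit]]] )]] => [Type [Prod [Atom unit]] => [Type [Prod [Atom b]]]]]

unit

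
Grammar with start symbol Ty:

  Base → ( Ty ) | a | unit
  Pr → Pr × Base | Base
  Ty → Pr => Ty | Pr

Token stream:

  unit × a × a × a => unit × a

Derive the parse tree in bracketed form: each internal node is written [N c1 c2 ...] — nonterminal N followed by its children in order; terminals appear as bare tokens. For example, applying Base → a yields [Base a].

Ty
Pr => Ty
Pr × Base => Ty
Pr × Base × Base => Ty
Pr × Base × Base × Base => Ty
Base × Base × Base × Base => Ty
unit × Base × Base × Base => Ty
unit × a × Base × Base => Ty
unit × a × a × Base => Ty
unit × a × a × a => Ty
unit × a × a × a => Pr
unit × a × a × a => Pr × Base
unit × a × a × a => Base × Base
unit × a × a × a => unit × Base
unit × a × a × a => unit × a

[Ty [Pr [Pr [Pr [Pr [Base unit]] × [Base a]] × [Base a]] × [Base a]] => [Ty [Pr [Pr [Base unit]] × [Base a]]]]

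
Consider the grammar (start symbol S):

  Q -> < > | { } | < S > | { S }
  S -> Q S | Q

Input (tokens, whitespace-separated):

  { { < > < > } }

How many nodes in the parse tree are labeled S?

[S [Q { [S [Q { [S [Q < >] [S [Q < >]]] }]] }]]

4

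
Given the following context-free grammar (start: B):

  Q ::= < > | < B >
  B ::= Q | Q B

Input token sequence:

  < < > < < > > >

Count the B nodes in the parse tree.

[B [Q < [B [Q < >] [B [Q < [B [Q < >]] >]]] >]]

4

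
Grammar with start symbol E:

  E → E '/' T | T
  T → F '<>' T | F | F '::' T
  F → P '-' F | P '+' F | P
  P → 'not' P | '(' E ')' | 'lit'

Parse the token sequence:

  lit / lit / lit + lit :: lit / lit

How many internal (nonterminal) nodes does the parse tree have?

21

[E [E [E [E [T [F [P lit]]]] / [T [F [P lit]]]] / [T [F [P lit] + [F [P lit]]] :: [T [F [P lit]]]]] / [T [F [P lit]]]]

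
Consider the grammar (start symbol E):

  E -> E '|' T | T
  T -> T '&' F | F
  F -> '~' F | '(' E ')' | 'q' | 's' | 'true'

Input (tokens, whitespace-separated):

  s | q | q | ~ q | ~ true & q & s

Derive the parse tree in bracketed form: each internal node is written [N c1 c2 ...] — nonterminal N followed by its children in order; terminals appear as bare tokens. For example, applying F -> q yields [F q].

[E [E [E [E [E [T [F s]]] | [T [F q]]] | [T [F q]]] | [T [F ~ [F q]]]] | [T [T [T [F ~ [F true]]] & [F q]] & [F s]]]

E
E | T
E | T | T
E | T | T | T
E | T | T | T | T
T | T | T | T | T
F | T | T | T | T
s | T | T | T | T
s | F | T | T | T
s | q | T | T | T
s | q | F | T | T
s | q | q | T | T
s | q | q | F | T
s | q | q | ~ F | T
s | q | q | ~ q | T
s | q | q | ~ q | T & F
s | q | q | ~ q | T & F & F
s | q | q | ~ q | F & F & F
s | q | q | ~ q | ~ F & F & F
s | q | q | ~ q | ~ true & F & F
s | q | q | ~ q | ~ true & q & F
s | q | q | ~ q | ~ true & q & s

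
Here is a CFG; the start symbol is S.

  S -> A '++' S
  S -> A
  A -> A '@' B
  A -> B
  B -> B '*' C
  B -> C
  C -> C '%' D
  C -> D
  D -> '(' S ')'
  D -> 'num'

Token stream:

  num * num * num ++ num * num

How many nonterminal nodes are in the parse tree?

[S [A [B [B [B [C [D num]]] * [C [D num]]] * [C [D num]]]] ++ [S [A [B [B [C [D num]]] * [C [D num]]]]]]

19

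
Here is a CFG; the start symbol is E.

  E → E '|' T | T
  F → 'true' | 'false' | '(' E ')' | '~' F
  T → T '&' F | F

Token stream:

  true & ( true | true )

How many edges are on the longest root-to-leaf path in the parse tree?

7

[E [T [T [F true]] & [F ( [E [E [T [F true]]] | [T [F true]]] )]]]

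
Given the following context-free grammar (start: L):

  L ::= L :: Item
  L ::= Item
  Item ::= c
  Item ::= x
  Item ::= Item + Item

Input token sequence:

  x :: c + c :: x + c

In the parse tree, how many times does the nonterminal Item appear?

[L [L [L [Item x]] :: [Item [Item c] + [Item c]]] :: [Item [Item x] + [Item c]]]

7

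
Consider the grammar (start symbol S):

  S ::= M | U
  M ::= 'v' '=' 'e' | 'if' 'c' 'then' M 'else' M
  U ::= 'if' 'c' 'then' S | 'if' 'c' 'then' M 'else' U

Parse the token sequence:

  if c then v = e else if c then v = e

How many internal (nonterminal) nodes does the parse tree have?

6

[S [U if c then [M v = e] else [U if c then [S [M v = e]]]]]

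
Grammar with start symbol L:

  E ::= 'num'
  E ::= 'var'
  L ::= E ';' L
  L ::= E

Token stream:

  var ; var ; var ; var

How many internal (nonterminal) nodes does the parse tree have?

8

[L [E var] ; [L [E var] ; [L [E var] ; [L [E var]]]]]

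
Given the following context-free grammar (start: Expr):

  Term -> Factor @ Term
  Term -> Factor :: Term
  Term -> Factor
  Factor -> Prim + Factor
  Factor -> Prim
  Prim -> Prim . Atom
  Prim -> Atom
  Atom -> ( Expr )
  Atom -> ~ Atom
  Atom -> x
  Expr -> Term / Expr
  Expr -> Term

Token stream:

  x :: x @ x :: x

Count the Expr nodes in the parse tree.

[Expr [Term [Factor [Prim [Atom x]]] :: [Term [Factor [Prim [Atom x]]] @ [Term [Factor [Prim [Atom x]]] :: [Term [Factor [Prim [Atom x]]]]]]]]

1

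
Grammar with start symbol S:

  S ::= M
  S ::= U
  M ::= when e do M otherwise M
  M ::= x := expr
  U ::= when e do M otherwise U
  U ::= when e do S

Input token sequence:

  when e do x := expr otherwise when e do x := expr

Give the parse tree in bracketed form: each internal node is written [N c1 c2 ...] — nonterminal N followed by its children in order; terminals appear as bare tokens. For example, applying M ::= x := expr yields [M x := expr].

[S [U when e do [M x := expr] otherwise [U when e do [S [M x := expr]]]]]

S
U
when e do M otherwise U
when e do x := expr otherwise U
when e do x := expr otherwise when e do S
when e do x := expr otherwise when e do M
when e do x := expr otherwise when e do x := expr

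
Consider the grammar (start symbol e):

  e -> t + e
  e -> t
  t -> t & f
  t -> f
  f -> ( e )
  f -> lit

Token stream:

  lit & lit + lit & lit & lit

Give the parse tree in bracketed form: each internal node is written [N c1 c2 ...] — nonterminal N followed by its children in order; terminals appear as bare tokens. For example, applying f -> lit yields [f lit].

[e [t [t [f lit]] & [f lit]] + [e [t [t [t [f lit]] & [f lit]] & [f lit]]]]

e
t + e
t & f + e
f & f + e
lit & f + e
lit & lit + e
lit & lit + t
lit & lit + t & f
lit & lit + t & f & f
lit & lit + f & f & f
lit & lit + lit & f & f
lit & lit + lit & lit & f
lit & lit + lit & lit & lit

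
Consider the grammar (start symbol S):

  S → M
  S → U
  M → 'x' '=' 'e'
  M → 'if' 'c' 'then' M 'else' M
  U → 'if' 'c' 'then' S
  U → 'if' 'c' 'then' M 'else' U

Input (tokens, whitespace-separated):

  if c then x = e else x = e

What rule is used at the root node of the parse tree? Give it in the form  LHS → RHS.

[S [M if c then [M x = e] else [M x = e]]]

S → M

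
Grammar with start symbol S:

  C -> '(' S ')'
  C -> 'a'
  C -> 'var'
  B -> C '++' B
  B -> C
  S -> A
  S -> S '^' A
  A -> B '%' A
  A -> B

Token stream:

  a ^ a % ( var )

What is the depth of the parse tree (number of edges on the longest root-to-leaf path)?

[S [S [A [B [C a]]]] ^ [A [B [C a]] % [A [B [C ( [S [A [B [C var]]]] )]]]]]

9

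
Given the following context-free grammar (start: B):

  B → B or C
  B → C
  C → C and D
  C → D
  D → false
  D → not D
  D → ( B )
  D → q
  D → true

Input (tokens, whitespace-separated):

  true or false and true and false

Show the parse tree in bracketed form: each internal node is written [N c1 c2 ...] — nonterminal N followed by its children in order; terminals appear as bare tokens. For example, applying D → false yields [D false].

B
B or C
C or C
D or C
true or C
true or C and D
true or C and D and D
true or D and D and D
true or false and D and D
true or false and true and D
true or false and true and false

[B [B [C [D true]]] or [C [C [C [D false]] and [D true]] and [D false]]]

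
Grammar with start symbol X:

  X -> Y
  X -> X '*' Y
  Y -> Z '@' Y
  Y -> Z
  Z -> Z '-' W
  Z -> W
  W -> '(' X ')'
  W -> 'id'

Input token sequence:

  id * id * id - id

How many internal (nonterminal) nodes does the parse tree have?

14

[X [X [X [Y [Z [W id]]]] * [Y [Z [W id]]]] * [Y [Z [Z [W id]] - [W id]]]]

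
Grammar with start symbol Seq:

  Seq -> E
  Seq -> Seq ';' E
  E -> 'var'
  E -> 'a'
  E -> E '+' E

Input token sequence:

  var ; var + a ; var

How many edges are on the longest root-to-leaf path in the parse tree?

4

[Seq [Seq [Seq [E var]] ; [E [E var] + [E a]]] ; [E var]]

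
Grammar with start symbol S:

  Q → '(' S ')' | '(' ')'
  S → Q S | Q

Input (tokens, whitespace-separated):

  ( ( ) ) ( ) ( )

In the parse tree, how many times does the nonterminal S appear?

[S [Q ( [S [Q ( )]] )] [S [Q ( )] [S [Q ( )]]]]

4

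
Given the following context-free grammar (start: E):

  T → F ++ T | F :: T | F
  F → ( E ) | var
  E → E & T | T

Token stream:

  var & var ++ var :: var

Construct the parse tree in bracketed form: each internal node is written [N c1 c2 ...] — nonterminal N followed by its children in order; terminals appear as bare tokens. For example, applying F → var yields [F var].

E
E & T
T & T
F & T
var & T
var & F ++ T
var & var ++ T
var & var ++ F :: T
var & var ++ var :: T
var & var ++ var :: F
var & var ++ var :: var

[E [E [T [F var]]] & [T [F var] ++ [T [F var] :: [T [F var]]]]]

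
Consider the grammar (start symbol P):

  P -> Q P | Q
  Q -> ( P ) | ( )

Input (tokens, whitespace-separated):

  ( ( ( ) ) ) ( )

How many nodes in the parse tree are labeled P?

[P [Q ( [P [Q ( [P [Q ( )]] )]] )] [P [Q ( )]]]

4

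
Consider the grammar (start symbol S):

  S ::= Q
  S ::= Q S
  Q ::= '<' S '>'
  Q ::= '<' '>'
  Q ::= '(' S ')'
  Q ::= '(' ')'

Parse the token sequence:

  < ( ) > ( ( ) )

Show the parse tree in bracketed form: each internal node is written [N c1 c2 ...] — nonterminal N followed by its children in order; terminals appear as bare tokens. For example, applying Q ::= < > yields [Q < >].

[S [Q < [S [Q ( )]] >] [S [Q ( [S [Q ( )]] )]]]

S
Q S
< S > S
< Q > S
< ( ) > S
< ( ) > Q
< ( ) > ( S )
< ( ) > ( Q )
< ( ) > ( ( ) )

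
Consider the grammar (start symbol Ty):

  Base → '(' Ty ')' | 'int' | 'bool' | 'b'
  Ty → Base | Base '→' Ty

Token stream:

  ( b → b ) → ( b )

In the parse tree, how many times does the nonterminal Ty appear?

[Ty [Base ( [Ty [Base b] → [Ty [Base b]]] )] → [Ty [Base ( [Ty [Base b]] )]]]

5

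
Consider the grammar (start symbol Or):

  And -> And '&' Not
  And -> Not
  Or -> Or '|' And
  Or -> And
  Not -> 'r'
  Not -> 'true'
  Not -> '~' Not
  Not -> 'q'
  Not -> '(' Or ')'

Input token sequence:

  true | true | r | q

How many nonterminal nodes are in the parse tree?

[Or [Or [Or [Or [And [Not true]]] | [And [Not true]]] | [And [Not r]]] | [And [Not q]]]

12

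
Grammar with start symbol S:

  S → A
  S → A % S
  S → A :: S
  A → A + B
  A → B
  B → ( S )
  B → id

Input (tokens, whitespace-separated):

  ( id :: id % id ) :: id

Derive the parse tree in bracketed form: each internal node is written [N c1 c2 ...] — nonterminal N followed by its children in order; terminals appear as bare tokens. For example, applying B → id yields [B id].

S
A :: S
B :: S
( S ) :: S
( A :: S ) :: S
( B :: S ) :: S
( id :: S ) :: S
( id :: A % S ) :: S
( id :: B % S ) :: S
( id :: id % S ) :: S
( id :: id % A ) :: S
( id :: id % B ) :: S
( id :: id % id ) :: S
( id :: id % id ) :: A
( id :: id % id ) :: B
( id :: id % id ) :: id

[S [A [B ( [S [A [B id]] :: [S [A [B id]] % [S [A [B id]]]]] )]] :: [S [A [B id]]]]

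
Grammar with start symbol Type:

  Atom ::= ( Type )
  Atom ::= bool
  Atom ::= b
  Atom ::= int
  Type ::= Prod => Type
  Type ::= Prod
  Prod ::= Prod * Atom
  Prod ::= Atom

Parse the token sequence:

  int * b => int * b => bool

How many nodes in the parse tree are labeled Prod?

[Type [Prod [Prod [Atom int]] * [Atom b]] => [Type [Prod [Prod [Atom int]] * [Atom b]] => [Type [Prod [Atom bool]]]]]

5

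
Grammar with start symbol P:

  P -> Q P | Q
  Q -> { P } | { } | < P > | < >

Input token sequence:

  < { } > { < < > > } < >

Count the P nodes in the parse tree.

[P [Q < [P [Q { }]] >] [P [Q { [P [Q < [P [Q < >]] >]] }] [P [Q < >]]]]

6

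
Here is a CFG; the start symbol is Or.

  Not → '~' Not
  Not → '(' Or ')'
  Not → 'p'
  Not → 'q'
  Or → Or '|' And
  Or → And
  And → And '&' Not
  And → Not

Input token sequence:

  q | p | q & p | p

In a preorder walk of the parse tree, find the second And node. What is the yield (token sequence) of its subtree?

p

[Or [Or [Or [Or [And [Not q]]] | [And [Not p]]] | [And [And [Not q]] & [Not p]]] | [And [Not p]]]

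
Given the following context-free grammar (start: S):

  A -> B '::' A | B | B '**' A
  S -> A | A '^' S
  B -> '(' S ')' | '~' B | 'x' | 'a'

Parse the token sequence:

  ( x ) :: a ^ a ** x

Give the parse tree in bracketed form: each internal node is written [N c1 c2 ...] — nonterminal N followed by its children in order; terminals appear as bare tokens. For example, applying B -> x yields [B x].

S
A ^ S
B :: A ^ S
( S ) :: A ^ S
( A ) :: A ^ S
( B ) :: A ^ S
( x ) :: A ^ S
( x ) :: B ^ S
( x ) :: a ^ S
( x ) :: a ^ A
( x ) :: a ^ B ** A
( x ) :: a ^ a ** A
( x ) :: a ^ a ** B
( x ) :: a ^ a ** x

[S [A [B ( [S [A [B x]]] )] :: [A [B a]]] ^ [S [A [B a] ** [A [B x]]]]]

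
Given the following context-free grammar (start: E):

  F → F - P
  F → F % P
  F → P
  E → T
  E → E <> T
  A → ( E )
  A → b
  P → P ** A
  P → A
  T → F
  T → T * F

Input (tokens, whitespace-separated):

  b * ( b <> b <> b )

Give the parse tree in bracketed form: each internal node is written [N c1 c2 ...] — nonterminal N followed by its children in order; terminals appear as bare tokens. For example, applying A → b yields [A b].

[E [T [T [F [P [A b]]]] * [F [P [A ( [E [E [E [T [F [P [A b]]]]] <> [T [F [P [A b]]]]] <> [T [F [P [A b]]]]] )]]]]]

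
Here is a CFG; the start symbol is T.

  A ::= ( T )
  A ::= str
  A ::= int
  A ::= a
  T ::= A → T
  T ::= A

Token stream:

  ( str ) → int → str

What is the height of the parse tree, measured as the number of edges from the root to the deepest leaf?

[T [A ( [T [A str]] )] → [T [A int] → [T [A str]]]]

4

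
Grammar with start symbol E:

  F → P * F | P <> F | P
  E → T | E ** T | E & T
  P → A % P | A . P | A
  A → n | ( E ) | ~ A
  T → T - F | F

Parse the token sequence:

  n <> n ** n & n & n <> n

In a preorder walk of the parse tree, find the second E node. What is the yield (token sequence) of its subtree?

[E [E [E [E [T [F [P [A n]] <> [F [P [A n]]]]]] ** [T [F [P [A n]]]]] & [T [F [P [A n]]]]] & [T [F [P [A n]] <> [F [P [A n]]]]]]

n <> n ** n & n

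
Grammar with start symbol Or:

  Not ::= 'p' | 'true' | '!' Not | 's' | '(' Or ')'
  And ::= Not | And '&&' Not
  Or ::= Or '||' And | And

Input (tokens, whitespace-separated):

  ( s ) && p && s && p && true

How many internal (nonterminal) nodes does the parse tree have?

[Or [And [And [And [And [And [Not ( [Or [And [Not s]]] )]] && [Not p]] && [Not s]] && [Not p]] && [Not true]]]

14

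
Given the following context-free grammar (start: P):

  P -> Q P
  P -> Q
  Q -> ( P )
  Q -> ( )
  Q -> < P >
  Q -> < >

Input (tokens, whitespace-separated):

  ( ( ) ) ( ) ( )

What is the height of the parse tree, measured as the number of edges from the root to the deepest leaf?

4

[P [Q ( [P [Q ( )]] )] [P [Q ( )] [P [Q ( )]]]]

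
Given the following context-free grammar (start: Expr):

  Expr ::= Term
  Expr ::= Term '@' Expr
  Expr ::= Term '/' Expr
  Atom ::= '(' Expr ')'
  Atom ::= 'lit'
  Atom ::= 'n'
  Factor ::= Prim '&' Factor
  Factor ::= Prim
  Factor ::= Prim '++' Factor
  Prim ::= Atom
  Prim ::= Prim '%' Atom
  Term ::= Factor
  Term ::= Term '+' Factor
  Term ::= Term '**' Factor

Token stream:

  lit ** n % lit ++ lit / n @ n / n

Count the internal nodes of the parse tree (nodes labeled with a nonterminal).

29

[Expr [Term [Term [Factor [Prim [Atom lit]]]] ** [Factor [Prim [Prim [Atom n]] % [Atom lit]] ++ [Factor [Prim [Atom lit]]]]] / [Expr [Term [Factor [Prim [Atom n]]]] @ [Expr [Term [Factor [Prim [Atom n]]]] / [Expr [Term [Factor [Prim [Atom n]]]]]]]]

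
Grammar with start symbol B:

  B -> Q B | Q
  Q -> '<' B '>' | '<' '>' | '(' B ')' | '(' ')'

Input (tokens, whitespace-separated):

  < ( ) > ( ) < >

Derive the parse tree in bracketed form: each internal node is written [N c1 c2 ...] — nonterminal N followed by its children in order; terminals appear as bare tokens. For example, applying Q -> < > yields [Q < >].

B
Q B
< B > B
< Q > B
< ( ) > B
< ( ) > Q B
< ( ) > ( ) B
< ( ) > ( ) Q
< ( ) > ( ) < >

[B [Q < [B [Q ( )]] >] [B [Q ( )] [B [Q < >]]]]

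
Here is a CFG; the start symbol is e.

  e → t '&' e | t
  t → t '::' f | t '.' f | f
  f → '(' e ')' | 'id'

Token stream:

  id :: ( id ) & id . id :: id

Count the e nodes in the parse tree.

3

[e [t [t [f id]] :: [f ( [e [t [f id]]] )]] & [e [t [t [t [f id]] . [f id]] :: [f id]]]]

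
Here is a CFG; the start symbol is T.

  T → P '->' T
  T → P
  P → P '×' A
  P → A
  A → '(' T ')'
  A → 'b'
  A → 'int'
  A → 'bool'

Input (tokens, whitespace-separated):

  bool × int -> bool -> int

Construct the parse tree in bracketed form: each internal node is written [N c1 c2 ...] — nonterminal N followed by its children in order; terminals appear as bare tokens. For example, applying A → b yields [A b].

[T [P [P [A bool]] × [A int]] -> [T [P [A bool]] -> [T [P [A int]]]]]

T
P -> T
P × A -> T
A × A -> T
bool × A -> T
bool × int -> T
bool × int -> P -> T
bool × int -> A -> T
bool × int -> bool -> T
bool × int -> bool -> P
bool × int -> bool -> A
bool × int -> bool -> int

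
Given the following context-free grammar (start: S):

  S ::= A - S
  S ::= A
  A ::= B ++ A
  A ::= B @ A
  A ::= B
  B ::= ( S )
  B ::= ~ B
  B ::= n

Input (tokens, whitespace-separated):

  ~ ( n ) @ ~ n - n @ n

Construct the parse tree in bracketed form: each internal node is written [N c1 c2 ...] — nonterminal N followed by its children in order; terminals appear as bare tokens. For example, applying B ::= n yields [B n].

S
A - S
B @ A - S
~ B @ A - S
~ ( S ) @ A - S
~ ( A ) @ A - S
~ ( B ) @ A - S
~ ( n ) @ A - S
~ ( n ) @ B - S
~ ( n ) @ ~ B - S
~ ( n ) @ ~ n - S
~ ( n ) @ ~ n - A
~ ( n ) @ ~ n - B @ A
~ ( n ) @ ~ n - n @ A
~ ( n ) @ ~ n - n @ B
~ ( n ) @ ~ n - n @ n

[S [A [B ~ [B ( [S [A [B n]]] )]] @ [A [B ~ [B n]]]] - [S [A [B n] @ [A [B n]]]]]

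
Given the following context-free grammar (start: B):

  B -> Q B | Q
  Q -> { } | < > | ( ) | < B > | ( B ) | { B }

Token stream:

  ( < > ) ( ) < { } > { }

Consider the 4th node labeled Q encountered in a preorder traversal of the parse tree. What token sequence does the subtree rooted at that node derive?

[B [Q ( [B [Q < >]] )] [B [Q ( )] [B [Q < [B [Q { }]] >] [B [Q { }]]]]]

< { } >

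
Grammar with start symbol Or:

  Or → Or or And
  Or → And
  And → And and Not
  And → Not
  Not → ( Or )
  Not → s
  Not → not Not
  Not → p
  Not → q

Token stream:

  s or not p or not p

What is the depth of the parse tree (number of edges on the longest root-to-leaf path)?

[Or [Or [Or [And [Not s]]] or [And [Not not [Not p]]]] or [And [Not not [Not p]]]]

5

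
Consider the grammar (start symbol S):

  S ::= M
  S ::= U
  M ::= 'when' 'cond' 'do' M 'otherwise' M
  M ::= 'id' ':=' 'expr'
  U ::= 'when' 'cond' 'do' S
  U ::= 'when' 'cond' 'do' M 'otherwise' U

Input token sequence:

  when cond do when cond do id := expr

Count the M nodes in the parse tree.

[S [U when cond do [S [U when cond do [S [M id := expr]]]]]]

1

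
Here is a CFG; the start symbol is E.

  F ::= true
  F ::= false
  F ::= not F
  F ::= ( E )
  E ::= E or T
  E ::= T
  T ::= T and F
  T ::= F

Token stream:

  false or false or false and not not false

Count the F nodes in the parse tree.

[E [E [E [T [F false]]] or [T [F false]]] or [T [T [F false]] and [F not [F not [F false]]]]]

6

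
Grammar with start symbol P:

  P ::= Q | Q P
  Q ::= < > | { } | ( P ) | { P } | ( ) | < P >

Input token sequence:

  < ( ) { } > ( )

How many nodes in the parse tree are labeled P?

4

[P [Q < [P [Q ( )] [P [Q { }]]] >] [P [Q ( )]]]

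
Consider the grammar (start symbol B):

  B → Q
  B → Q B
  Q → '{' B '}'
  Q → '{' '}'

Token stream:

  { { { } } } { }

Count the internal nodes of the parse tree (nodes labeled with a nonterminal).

8

[B [Q { [B [Q { [B [Q { }]] }]] }] [B [Q { }]]]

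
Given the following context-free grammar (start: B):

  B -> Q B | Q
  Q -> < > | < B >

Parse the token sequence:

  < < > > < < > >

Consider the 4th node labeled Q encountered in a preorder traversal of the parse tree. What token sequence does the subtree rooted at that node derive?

< >

[B [Q < [B [Q < >]] >] [B [Q < [B [Q < >]] >]]]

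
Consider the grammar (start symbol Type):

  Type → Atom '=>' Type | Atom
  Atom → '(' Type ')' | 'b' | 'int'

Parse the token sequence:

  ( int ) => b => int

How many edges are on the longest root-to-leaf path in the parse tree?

4

[Type [Atom ( [Type [Atom int]] )] => [Type [Atom b] => [Type [Atom int]]]]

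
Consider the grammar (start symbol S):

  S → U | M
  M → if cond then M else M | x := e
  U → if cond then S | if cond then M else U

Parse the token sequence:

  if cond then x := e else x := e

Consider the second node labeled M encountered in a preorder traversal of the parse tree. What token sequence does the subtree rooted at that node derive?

[S [M if cond then [M x := e] else [M x := e]]]

x := e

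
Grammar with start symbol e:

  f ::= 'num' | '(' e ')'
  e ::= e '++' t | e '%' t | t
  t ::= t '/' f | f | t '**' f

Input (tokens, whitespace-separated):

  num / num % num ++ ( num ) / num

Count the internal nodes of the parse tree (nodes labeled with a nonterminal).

16

[e [e [e [t [t [f num]] / [f num]]] % [t [f num]]] ++ [t [t [f ( [e [t [f num]]] )]] / [f num]]]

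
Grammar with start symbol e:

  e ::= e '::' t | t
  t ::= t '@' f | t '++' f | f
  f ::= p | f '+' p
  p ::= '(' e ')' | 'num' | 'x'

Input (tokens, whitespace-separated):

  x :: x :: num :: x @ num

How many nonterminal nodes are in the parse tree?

[e [e [e [e [t [f [p x]]]] :: [t [f [p x]]]] :: [t [f [p num]]]] :: [t [t [f [p x]]] @ [f [p num]]]]

19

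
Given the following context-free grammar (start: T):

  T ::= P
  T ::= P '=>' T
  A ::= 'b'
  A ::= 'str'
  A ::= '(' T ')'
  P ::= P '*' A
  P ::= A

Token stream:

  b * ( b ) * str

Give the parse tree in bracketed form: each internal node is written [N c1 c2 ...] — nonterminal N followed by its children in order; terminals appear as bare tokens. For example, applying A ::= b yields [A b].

[T [P [P [P [A b]] * [A ( [T [P [A b]]] )]] * [A str]]]

T
P
P * A
P * A * A
A * A * A
b * A * A
b * ( T ) * A
b * ( P ) * A
b * ( A ) * A
b * ( b ) * A
b * ( b ) * str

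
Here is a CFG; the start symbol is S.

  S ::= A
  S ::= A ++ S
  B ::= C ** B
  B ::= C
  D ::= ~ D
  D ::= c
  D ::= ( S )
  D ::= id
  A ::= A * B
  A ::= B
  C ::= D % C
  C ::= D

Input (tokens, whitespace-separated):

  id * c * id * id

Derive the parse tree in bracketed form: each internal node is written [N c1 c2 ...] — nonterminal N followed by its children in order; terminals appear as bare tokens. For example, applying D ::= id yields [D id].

S
A
A * B
A * B * B
A * B * B * B
B * B * B * B
C * B * B * B
D * B * B * B
id * B * B * B
id * C * B * B
id * D * B * B
id * c * B * B
id * c * C * B
id * c * D * B
id * c * id * B
id * c * id * C
id * c * id * D
id * c * id * id

[S [A [A [A [A [B [C [D id]]]] * [B [C [D c]]]] * [B [C [D id]]]] * [B [C [D id]]]]]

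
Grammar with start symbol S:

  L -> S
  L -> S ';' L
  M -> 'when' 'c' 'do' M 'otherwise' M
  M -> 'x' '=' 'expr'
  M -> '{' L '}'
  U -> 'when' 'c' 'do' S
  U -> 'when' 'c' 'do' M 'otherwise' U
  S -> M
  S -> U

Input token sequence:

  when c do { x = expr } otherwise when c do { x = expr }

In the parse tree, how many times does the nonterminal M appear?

4

[S [U when c do [M { [L [S [M x = expr]]] }] otherwise [U when c do [S [M { [L [S [M x = expr]]] }]]]]]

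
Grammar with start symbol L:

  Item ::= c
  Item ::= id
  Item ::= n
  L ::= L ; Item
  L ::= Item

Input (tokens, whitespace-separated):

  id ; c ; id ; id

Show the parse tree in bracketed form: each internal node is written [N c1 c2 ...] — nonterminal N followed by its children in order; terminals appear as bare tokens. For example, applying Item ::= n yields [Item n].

[L [L [L [L [Item id]] ; [Item c]] ; [Item id]] ; [Item id]]

L
L ; Item
L ; Item ; Item
L ; Item ; Item ; Item
Item ; Item ; Item ; Item
id ; Item ; Item ; Item
id ; c ; Item ; Item
id ; c ; id ; Item
id ; c ; id ; id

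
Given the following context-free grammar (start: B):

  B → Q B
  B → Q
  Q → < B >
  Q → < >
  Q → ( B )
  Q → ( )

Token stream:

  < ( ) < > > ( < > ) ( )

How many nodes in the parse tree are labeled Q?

6

[B [Q < [B [Q ( )] [B [Q < >]]] >] [B [Q ( [B [Q < >]] )] [B [Q ( )]]]]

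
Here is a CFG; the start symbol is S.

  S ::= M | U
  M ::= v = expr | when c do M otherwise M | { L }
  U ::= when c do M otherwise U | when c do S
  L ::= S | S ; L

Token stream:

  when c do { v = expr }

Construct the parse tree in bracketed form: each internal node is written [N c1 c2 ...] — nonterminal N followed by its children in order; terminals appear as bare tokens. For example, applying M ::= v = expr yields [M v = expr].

S
U
when c do S
when c do M
when c do { L }
when c do { S }
when c do { M }
when c do { v = expr }

[S [U when c do [S [M { [L [S [M v = expr]]] }]]]]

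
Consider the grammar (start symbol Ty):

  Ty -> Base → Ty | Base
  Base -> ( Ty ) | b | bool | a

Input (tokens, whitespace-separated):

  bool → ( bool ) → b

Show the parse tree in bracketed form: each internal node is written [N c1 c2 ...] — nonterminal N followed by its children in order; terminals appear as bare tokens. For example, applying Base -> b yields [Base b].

Ty
Base → Ty
bool → Ty
bool → Base → Ty
bool → ( Ty ) → Ty
bool → ( Base ) → Ty
bool → ( bool ) → Ty
bool → ( bool ) → Base
bool → ( bool ) → b

[Ty [Base bool] → [Ty [Base ( [Ty [Base bool]] )] → [Ty [Base b]]]]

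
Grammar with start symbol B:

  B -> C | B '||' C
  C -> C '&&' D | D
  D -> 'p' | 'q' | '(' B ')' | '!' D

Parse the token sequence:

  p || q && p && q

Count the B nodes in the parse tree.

2

[B [B [C [D p]]] || [C [C [C [D q]] && [D p]] && [D q]]]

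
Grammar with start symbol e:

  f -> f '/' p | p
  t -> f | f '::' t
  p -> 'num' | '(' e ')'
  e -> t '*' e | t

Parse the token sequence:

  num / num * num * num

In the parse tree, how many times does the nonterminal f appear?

4

[e [t [f [f [p num]] / [p num]]] * [e [t [f [p num]]] * [e [t [f [p num]]]]]]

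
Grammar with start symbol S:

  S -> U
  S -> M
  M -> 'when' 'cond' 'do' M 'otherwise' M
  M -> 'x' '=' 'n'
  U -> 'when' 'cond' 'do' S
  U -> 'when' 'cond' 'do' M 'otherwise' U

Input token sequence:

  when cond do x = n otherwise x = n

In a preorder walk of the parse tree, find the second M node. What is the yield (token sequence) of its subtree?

[S [M when cond do [M x = n] otherwise [M x = n]]]

x = n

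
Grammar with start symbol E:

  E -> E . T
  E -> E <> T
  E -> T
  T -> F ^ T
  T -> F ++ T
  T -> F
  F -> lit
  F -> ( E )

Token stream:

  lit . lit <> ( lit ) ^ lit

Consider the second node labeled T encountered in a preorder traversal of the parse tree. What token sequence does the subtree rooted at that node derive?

lit

[E [E [E [T [F lit]]] . [T [F lit]]] <> [T [F ( [E [T [F lit]]] )] ^ [T [F lit]]]]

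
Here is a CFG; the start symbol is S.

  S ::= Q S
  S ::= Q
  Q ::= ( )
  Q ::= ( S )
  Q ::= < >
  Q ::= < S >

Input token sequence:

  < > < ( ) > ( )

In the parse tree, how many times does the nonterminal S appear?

[S [Q < >] [S [Q < [S [Q ( )]] >] [S [Q ( )]]]]

4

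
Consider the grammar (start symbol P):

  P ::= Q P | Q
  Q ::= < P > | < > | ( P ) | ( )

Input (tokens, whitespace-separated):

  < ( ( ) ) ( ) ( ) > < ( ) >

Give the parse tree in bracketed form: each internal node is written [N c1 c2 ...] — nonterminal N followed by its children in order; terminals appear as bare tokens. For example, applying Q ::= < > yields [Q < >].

[P [Q < [P [Q ( [P [Q ( )]] )] [P [Q ( )] [P [Q ( )]]]] >] [P [Q < [P [Q ( )]] >]]]

P
Q P
< P > P
< Q P > P
< ( P ) P > P
< ( Q ) P > P
< ( ( ) ) P > P
< ( ( ) ) Q P > P
< ( ( ) ) ( ) P > P
< ( ( ) ) ( ) Q > P
< ( ( ) ) ( ) ( ) > P
< ( ( ) ) ( ) ( ) > Q
< ( ( ) ) ( ) ( ) > < P >
< ( ( ) ) ( ) ( ) > < Q >
< ( ( ) ) ( ) ( ) > < ( ) >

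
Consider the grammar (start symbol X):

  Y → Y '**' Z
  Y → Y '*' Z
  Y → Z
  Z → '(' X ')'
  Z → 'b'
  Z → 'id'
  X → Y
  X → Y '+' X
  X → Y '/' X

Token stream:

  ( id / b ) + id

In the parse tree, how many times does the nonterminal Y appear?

[X [Y [Z ( [X [Y [Z id]] / [X [Y [Z b]]]] )]] + [X [Y [Z id]]]]

4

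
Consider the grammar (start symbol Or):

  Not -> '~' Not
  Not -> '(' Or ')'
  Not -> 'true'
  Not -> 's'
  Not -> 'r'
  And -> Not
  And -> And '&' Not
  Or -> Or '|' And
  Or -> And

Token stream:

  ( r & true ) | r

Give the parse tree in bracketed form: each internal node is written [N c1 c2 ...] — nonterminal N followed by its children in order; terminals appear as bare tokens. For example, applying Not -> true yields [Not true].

Or
Or | And
And | And
Not | And
( Or ) | And
( And ) | And
( And & Not ) | And
( Not & Not ) | And
( r & Not ) | And
( r & true ) | And
( r & true ) | Not
( r & true ) | r

[Or [Or [And [Not ( [Or [And [And [Not r]] & [Not true]]] )]]] | [And [Not r]]]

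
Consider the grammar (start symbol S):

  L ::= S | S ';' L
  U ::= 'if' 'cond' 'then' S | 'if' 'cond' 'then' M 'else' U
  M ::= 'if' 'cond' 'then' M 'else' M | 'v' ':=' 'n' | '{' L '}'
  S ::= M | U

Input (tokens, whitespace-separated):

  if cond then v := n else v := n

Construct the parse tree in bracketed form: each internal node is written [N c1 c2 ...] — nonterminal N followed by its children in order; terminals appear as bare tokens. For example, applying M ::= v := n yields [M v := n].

S
M
if cond then M else M
if cond then v := n else M
if cond then v := n else v := n

[S [M if cond then [M v := n] else [M v := n]]]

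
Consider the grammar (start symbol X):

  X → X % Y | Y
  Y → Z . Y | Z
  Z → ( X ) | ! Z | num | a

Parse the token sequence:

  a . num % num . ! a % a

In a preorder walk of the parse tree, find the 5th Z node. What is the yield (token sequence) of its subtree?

a

[X [X [X [Y [Z a] . [Y [Z num]]]] % [Y [Z num] . [Y [Z ! [Z a]]]]] % [Y [Z a]]]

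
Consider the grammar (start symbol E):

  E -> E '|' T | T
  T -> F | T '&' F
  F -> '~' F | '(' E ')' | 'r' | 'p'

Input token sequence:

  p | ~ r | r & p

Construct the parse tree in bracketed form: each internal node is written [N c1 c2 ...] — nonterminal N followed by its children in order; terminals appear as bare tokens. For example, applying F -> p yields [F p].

E
E | T
E | T | T
T | T | T
F | T | T
p | T | T
p | F | T
p | ~ F | T
p | ~ r | T
p | ~ r | T & F
p | ~ r | F & F
p | ~ r | r & F
p | ~ r | r & p

[E [E [E [T [F p]]] | [T [F ~ [F r]]]] | [T [T [F r]] & [F p]]]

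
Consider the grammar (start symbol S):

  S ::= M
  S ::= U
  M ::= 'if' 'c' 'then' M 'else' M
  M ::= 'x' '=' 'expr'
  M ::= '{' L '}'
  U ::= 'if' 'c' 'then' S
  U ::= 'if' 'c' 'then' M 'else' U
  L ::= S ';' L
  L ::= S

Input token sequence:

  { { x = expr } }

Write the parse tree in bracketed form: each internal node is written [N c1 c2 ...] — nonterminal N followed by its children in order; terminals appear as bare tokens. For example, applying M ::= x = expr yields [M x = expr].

[S [M { [L [S [M { [L [S [M x = expr]]] }]]] }]]

S
M
{ L }
{ S }
{ M }
{ { L } }
{ { S } }
{ { M } }
{ { x = expr } }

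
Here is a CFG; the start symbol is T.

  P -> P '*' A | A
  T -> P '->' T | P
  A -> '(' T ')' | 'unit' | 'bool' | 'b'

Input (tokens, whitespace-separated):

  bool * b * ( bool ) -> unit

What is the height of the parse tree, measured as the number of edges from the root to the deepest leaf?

6

[T [P [P [P [A bool]] * [A b]] * [A ( [T [P [A bool]]] )]] -> [T [P [A unit]]]]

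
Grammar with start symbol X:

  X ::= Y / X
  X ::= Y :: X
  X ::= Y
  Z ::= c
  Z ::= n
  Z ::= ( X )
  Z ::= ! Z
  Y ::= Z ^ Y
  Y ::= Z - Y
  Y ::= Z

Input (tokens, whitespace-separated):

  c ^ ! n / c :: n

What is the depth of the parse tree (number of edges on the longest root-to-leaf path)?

5

[X [Y [Z c] ^ [Y [Z ! [Z n]]]] / [X [Y [Z c]] :: [X [Y [Z n]]]]]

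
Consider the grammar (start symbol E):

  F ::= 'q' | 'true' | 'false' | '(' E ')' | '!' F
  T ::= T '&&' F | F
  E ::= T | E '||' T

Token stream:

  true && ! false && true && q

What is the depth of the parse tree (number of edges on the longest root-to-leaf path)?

6

[E [T [T [T [T [F true]] && [F ! [F false]]] && [F true]] && [F q]]]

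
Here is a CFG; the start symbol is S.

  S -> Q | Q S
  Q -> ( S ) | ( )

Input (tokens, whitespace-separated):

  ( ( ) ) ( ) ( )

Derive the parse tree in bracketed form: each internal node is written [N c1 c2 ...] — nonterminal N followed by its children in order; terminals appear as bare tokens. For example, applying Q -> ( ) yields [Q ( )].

[S [Q ( [S [Q ( )]] )] [S [Q ( )] [S [Q ( )]]]]

S
Q S
( S ) S
( Q ) S
( ( ) ) S
( ( ) ) Q S
( ( ) ) ( ) S
( ( ) ) ( ) Q
( ( ) ) ( ) ( )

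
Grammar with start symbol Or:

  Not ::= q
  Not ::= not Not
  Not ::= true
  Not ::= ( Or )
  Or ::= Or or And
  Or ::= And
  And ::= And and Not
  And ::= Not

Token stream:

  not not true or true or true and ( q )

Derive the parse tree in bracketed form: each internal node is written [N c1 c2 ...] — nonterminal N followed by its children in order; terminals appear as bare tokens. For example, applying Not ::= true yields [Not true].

Or
Or or And
Or or And or And
And or And or And
Not or And or And
not Not or And or And
not not Not or And or And
not not true or And or And
not not true or Not or And
not not true or true or And
not not true or true or And and Not
not not true or true or Not and Not
not not true or true or true and Not
not not true or true or true and ( Or )
not not true or true or true and ( And )
not not true or true or true and ( Not )
not not true or true or true and ( q )

[Or [Or [Or [And [Not not [Not not [Not true]]]]] or [And [Not true]]] or [And [And [Not true]] and [Not ( [Or [And [Not q]]] )]]]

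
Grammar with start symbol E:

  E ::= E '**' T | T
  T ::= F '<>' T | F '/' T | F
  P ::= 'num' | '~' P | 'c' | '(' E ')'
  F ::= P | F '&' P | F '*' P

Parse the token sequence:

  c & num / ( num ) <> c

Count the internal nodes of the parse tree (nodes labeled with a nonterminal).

16

[E [T [F [F [P c]] & [P num]] / [T [F [P ( [E [T [F [P num]]]] )]] <> [T [F [P c]]]]]]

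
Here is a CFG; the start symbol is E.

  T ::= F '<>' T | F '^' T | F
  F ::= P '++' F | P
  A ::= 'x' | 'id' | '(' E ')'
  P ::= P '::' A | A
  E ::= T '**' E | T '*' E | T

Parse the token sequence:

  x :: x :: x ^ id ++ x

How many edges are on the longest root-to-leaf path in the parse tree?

[E [T [F [P [P [P [A x]] :: [A x]] :: [A x]]] ^ [T [F [P [A id]] ++ [F [P [A x]]]]]]]

7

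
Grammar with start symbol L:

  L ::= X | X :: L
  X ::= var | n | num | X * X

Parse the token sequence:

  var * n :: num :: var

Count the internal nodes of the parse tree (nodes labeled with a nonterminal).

[L [X [X var] * [X n]] :: [L [X num] :: [L [X var]]]]

8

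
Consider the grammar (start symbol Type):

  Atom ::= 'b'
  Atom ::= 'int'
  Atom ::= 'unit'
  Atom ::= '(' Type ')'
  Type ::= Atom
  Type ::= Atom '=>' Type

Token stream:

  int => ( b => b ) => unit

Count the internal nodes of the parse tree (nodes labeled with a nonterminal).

[Type [Atom int] => [Type [Atom ( [Type [Atom b] => [Type [Atom b]]] )] => [Type [Atom unit]]]]

10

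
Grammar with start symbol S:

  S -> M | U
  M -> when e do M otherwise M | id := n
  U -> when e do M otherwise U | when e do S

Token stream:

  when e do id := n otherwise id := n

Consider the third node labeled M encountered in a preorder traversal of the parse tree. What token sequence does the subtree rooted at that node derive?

[S [M when e do [M id := n] otherwise [M id := n]]]

id := n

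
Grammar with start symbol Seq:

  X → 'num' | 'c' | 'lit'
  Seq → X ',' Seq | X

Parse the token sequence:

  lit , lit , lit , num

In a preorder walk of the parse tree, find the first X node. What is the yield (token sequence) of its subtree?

lit

[Seq [X lit] , [Seq [X lit] , [Seq [X lit] , [Seq [X num]]]]]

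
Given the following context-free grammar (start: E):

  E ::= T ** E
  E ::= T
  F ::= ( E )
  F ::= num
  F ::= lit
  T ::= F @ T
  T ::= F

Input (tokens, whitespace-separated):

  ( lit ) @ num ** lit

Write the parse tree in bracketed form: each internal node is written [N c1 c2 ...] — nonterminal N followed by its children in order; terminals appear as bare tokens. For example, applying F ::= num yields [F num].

E
T ** E
F @ T ** E
( E ) @ T ** E
( T ) @ T ** E
( F ) @ T ** E
( lit ) @ T ** E
( lit ) @ F ** E
( lit ) @ num ** E
( lit ) @ num ** T
( lit ) @ num ** F
( lit ) @ num ** lit

[E [T [F ( [E [T [F lit]]] )] @ [T [F num]]] ** [E [T [F lit]]]]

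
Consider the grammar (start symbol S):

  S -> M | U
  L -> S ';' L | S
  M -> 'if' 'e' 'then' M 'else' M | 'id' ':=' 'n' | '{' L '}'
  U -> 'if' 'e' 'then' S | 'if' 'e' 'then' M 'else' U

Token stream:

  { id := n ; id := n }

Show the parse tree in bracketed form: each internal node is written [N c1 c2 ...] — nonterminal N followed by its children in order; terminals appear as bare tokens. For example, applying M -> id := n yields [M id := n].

S
M
{ L }
{ S ; L }
{ M ; L }
{ id := n ; L }
{ id := n ; S }
{ id := n ; M }
{ id := n ; id := n }

[S [M { [L [S [M id := n]] ; [L [S [M id := n]]]] }]]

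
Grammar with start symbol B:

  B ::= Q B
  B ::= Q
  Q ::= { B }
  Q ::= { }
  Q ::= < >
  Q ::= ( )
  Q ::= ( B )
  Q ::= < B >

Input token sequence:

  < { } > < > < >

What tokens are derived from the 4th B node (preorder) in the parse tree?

< >

[B [Q < [B [Q { }]] >] [B [Q < >] [B [Q < >]]]]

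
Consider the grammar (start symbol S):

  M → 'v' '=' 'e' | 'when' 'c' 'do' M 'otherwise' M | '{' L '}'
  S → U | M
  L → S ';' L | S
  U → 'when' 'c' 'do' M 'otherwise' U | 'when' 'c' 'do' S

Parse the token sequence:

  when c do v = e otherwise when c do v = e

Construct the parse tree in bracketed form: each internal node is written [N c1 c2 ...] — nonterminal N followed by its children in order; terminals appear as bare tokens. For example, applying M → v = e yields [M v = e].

[S [U when c do [M v = e] otherwise [U when c do [S [M v = e]]]]]

S
U
when c do M otherwise U
when c do v = e otherwise U
when c do v = e otherwise when c do S
when c do v = e otherwise when c do M
when c do v = e otherwise when c do v = e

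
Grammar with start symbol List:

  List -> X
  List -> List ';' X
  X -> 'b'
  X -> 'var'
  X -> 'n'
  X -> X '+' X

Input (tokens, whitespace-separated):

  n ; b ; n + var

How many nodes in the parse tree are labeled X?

5

[List [List [List [X n]] ; [X b]] ; [X [X n] + [X var]]]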